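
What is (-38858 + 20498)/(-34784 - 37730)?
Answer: 9180/36257 ≈ 0.25319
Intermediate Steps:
(-38858 + 20498)/(-34784 - 37730) = -18360/(-72514) = -18360*(-1/72514) = 9180/36257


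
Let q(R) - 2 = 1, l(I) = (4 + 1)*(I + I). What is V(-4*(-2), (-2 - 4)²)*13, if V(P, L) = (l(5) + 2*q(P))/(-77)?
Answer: -104/11 ≈ -9.4545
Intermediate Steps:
l(I) = 10*I (l(I) = 5*(2*I) = 10*I)
q(R) = 3 (q(R) = 2 + 1 = 3)
V(P, L) = -8/11 (V(P, L) = (10*5 + 2*3)/(-77) = (50 + 6)*(-1/77) = 56*(-1/77) = -8/11)
V(-4*(-2), (-2 - 4)²)*13 = -8/11*13 = -104/11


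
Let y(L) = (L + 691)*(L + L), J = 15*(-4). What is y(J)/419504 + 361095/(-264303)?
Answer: -7145575835/4619840238 ≈ -1.5467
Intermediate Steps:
J = -60
y(L) = 2*L*(691 + L) (y(L) = (691 + L)*(2*L) = 2*L*(691 + L))
y(J)/419504 + 361095/(-264303) = (2*(-60)*(691 - 60))/419504 + 361095/(-264303) = (2*(-60)*631)*(1/419504) + 361095*(-1/264303) = -75720*1/419504 - 120365/88101 = -9465/52438 - 120365/88101 = -7145575835/4619840238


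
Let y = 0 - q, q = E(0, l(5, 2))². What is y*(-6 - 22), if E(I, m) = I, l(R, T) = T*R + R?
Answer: 0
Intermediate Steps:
l(R, T) = R + R*T (l(R, T) = R*T + R = R + R*T)
q = 0 (q = 0² = 0)
y = 0 (y = 0 - 1*0 = 0 + 0 = 0)
y*(-6 - 22) = 0*(-6 - 22) = 0*(-28) = 0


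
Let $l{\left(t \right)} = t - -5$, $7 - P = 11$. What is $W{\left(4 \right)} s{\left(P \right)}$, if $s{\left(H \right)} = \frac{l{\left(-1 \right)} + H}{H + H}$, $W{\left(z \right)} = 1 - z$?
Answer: $0$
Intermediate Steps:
$P = -4$ ($P = 7 - 11 = -4$)
$l{\left(t \right)} = 5 + t$ ($l{\left(t \right)} = t + 5 = 5 + t$)
$s{\left(H \right)} = \frac{4 + H}{2 H}$ ($s{\left(H \right)} = \frac{\left(5 - 1\right) + H}{H + H} = \frac{4 + H}{2 H}$)
$W{\left(4 \right)} s{\left(P \right)} = \left(1 - 4\right) \frac{4 - 4}{2 \left(-4\right)} = \left(1 - 4\right) \frac{1}{2} \left(- \frac{1}{4}\right) 0 = \left(-3\right) 0 = 0$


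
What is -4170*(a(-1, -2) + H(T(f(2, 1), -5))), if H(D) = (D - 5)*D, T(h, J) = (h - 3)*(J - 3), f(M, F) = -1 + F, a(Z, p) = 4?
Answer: -1918200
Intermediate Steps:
T(h, J) = (-3 + J)*(-3 + h) (T(h, J) = (-3 + h)*(-3 + J) = (-3 + J)*(-3 + h))
H(D) = D*(-5 + D) (H(D) = (-5 + D)*D = D*(-5 + D))
-4170*(a(-1, -2) + H(T(f(2, 1), -5))) = -4170*(4 + (9 - 3*(-5) - 3*(-1 + 1) - 5*(-1 + 1))*(-5 + (9 - 3*(-5) - 3*(-1 + 1) - 5*(-1 + 1)))) = -4170*(4 + (9 + 15 - 3*0 - 5*0)*(-5 + (9 + 15 - 3*0 - 5*0))) = -4170*(4 + (9 + 15 + 0 + 0)*(-5 + (9 + 15 + 0 + 0))) = -4170*(4 + 24*(-5 + 24)) = -4170*(4 + 24*19) = -4170*(4 + 456) = -4170*460 = -1918200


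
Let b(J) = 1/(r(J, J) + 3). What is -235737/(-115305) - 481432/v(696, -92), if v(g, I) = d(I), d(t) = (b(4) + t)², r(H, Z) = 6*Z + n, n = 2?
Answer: -2143257832427/39054841245 ≈ -54.878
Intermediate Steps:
r(H, Z) = 2 + 6*Z (r(H, Z) = 6*Z + 2 = 2 + 6*Z)
b(J) = 1/(5 + 6*J) (b(J) = 1/((2 + 6*J) + 3) = 1/(5 + 6*J))
d(t) = (1/29 + t)² (d(t) = (1/(5 + 6*4) + t)² = (1/(5 + 24) + t)² = (1/29 + t)²)
v(g, I) = (1 + 29*I)²/841
-235737/(-115305) - 481432/v(696, -92) = -235737/(-115305) - 481432*841/(1 + 29*(-92))² = -235737*(-1/115305) - 481432*841/(1 - 2668)² = 78579/38435 - 481432/((1/841)*(-2667)²) = 78579/38435 - 481432/((1/841)*7112889) = 78579/38435 - 481432/7112889/841 = 78579/38435 - 481432*841/7112889 = 78579/38435 - 57840616/1016127 = -2143257832427/39054841245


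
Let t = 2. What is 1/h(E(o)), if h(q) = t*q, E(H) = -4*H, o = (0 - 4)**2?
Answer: -1/128 ≈ -0.0078125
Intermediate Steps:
o = 16 (o = (-4)**2 = 16)
h(q) = 2*q
1/h(E(o)) = 1/(2*(-4*16)) = 1/(2*(-64)) = 1/(-128) = -1/128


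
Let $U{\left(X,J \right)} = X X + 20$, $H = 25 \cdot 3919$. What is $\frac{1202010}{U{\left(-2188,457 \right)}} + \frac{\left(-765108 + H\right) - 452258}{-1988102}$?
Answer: $\frac{322860444181}{396573664297} \approx 0.81413$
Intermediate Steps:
$H = 97975$
$U{\left(X,J \right)} = 20 + X^{2}$ ($U{\left(X,J \right)} = X^{2} + 20 = 20 + X^{2}$)
$\frac{1202010}{U{\left(-2188,457 \right)}} + \frac{\left(-765108 + H\right) - 452258}{-1988102} = \frac{1202010}{20 + \left(-2188\right)^{2}} + \frac{\left(-765108 + 97975\right) - 452258}{-1988102} = \frac{1202010}{20 + 4787344} + \left(-667133 - 452258\right) \left(- \frac{1}{1988102}\right) = \frac{1202010}{4787364} - - \frac{1119391}{1988102} = 1202010 \cdot \frac{1}{4787364} + \frac{1119391}{1988102} = \frac{200335}{797894} + \frac{1119391}{1988102} = \frac{322860444181}{396573664297}$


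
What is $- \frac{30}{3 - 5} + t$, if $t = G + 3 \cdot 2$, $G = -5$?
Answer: $16$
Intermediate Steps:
$t = 1$ ($t = -5 + 3 \cdot 2 = -5 + 6 = 1$)
$- \frac{30}{3 - 5} + t = - \frac{30}{3 - 5} + 1 = - \frac{30}{-2} + 1 = \left(-30\right) \left(- \frac{1}{2}\right) + 1 = 15 + 1 = 16$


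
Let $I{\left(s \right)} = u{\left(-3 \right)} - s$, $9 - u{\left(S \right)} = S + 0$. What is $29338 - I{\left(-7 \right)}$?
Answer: $29319$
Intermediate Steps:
$u{\left(S \right)} = 9 - S$ ($u{\left(S \right)} = 9 - \left(S + 0\right) = 9 - S$)
$I{\left(s \right)} = 12 - s$ ($I{\left(s \right)} = \left(9 - -3\right) - s = \left(9 + 3\right) - s = 12 - s$)
$29338 - I{\left(-7 \right)} = 29338 - \left(12 - -7\right) = 29338 - \left(12 + 7\right) = 29338 - 19 = 29319$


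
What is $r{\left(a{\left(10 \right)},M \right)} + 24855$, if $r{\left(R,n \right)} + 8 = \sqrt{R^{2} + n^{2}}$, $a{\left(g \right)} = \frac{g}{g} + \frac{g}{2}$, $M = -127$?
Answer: $24847 + \sqrt{16165} \approx 24974.0$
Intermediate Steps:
$a{\left(g \right)} = 1 + \frac{g}{2}$ ($a{\left(g \right)} = 1 + g \frac{1}{2} = 1 + \frac{g}{2}$)
$r{\left(R,n \right)} = -8 + \sqrt{R^{2} + n^{2}}$
$r{\left(a{\left(10 \right)},M \right)} + 24855 = \left(-8 + \sqrt{\left(1 + \frac{1}{2} \cdot 10\right)^{2} + \left(-127\right)^{2}}\right) + 24855 = \left(-8 + \sqrt{\left(1 + 5\right)^{2} + 16129}\right) + 24855 = \left(-8 + \sqrt{6^{2} + 16129}\right) + 24855 = \left(-8 + \sqrt{36 + 16129}\right) + 24855 = \left(-8 + \sqrt{16165}\right) + 24855 = 24847 + \sqrt{16165}$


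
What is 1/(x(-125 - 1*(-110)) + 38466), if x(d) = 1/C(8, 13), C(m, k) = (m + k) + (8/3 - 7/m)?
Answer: 547/21040926 ≈ 2.5997e-5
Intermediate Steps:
C(m, k) = 8/3 + k + m - 7/m (C(m, k) = (k + m) + (8*(⅓) - 7/m) = (k + m) + (8/3 - 7/m) = 8/3 + k + m - 7/m)
x(d) = 24/547 (x(d) = 1/(8/3 + 13 + 8 - 7/8) = 1/(547/24) = 24/547)
1/(x(-125 - 1*(-110)) + 38466) = 1/(24/547 + 38466) = 1/(21040926/547) = 547/21040926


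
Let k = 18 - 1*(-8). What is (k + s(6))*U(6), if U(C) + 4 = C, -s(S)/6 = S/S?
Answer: 40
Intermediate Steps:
s(S) = -6 (s(S) = -6*S/S = -6*1 = -6)
k = 26 (k = 18 + 8 = 26)
U(C) = -4 + C
(k + s(6))*U(6) = (26 - 6)*(-4 + 6) = 20*2 = 40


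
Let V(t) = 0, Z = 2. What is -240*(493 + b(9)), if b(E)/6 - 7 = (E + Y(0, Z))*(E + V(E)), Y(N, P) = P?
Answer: -270960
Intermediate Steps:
b(E) = 42 + 6*E*(2 + E) (b(E) = 42 + 6*((E + 2)*(E + 0)) = 42 + 6*((2 + E)*E) = 42 + 6*(E*(2 + E)) = 42 + 6*E*(2 + E))
-240*(493 + b(9)) = -240*(493 + (42 + 6*9² + 12*9)) = -240*(493 + (42 + 6*81 + 108)) = -240*(493 + (42 + 486 + 108)) = -240*(493 + 636) = -240*1129 = -270960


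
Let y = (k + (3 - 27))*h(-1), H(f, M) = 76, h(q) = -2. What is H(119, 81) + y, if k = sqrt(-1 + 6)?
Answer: 124 - 2*sqrt(5) ≈ 119.53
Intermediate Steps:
k = sqrt(5) ≈ 2.2361
y = 48 - 2*sqrt(5) (y = (sqrt(5) + (3 - 27))*(-2) = (sqrt(5) - 24)*(-2) = (-24 + sqrt(5))*(-2) = 48 - 2*sqrt(5) ≈ 43.528)
H(119, 81) + y = 76 + (48 - 2*sqrt(5)) = 124 - 2*sqrt(5)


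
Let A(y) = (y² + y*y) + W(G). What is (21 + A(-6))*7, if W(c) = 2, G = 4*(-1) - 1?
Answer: 665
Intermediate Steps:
G = -5 (G = -4 - 1 = -5)
A(y) = 2 + 2*y² (A(y) = (y² + y*y) + 2 = (y² + y²) + 2 = 2*y² + 2 = 2 + 2*y²)
(21 + A(-6))*7 = (21 + (2 + 2*(-6)²))*7 = (21 + (2 + 2*36))*7 = (21 + (2 + 72))*7 = (21 + 74)*7 = 95*7 = 665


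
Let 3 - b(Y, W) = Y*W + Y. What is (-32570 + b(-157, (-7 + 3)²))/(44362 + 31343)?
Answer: -9966/25235 ≈ -0.39493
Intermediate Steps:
b(Y, W) = 3 - Y - W*Y (b(Y, W) = 3 - (Y*W + Y) = 3 - (W*Y + Y) = 3 - (Y + W*Y) = 3 + (-Y - W*Y) = 3 - Y - W*Y)
(-32570 + b(-157, (-7 + 3)²))/(44362 + 31343) = (-32570 + (3 - 1*(-157) - 1*(-7 + 3)²*(-157)))/(44362 + 31343) = (-32570 + (3 + 157 - 1*(-4)²*(-157)))/75705 = (-32570 + (3 + 157 - 1*16*(-157)))*(1/75705) = (-32570 + (3 + 157 + 2512))*(1/75705) = (-32570 + 2672)*(1/75705) = -29898*1/75705 = -9966/25235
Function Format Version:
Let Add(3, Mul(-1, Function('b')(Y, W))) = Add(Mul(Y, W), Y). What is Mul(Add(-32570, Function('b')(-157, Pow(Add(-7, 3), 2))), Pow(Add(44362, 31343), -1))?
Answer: Rational(-9966, 25235) ≈ -0.39493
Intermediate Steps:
Function('b')(Y, W) = Add(3, Mul(-1, Y), Mul(-1, W, Y)) (Function('b')(Y, W) = Add(3, Mul(-1, Add(Mul(Y, W), Y))) = Add(3, Mul(-1, Add(Mul(W, Y), Y))) = Add(3, Mul(-1, Add(Y, Mul(W, Y)))) = Add(3, Add(Mul(-1, Y), Mul(-1, W, Y))) = Add(3, Mul(-1, Y), Mul(-1, W, Y)))
Mul(Add(-32570, Function('b')(-157, Pow(Add(-7, 3), 2))), Pow(Add(44362, 31343), -1)) = Mul(Add(-32570, Add(3, Mul(-1, -157), Mul(-1, Pow(Add(-7, 3), 2), -157))), Pow(Add(44362, 31343), -1)) = Mul(Add(-32570, Add(3, 157, Mul(-1, Pow(-4, 2), -157))), Pow(75705, -1)) = Mul(Add(-32570, Add(3, 157, Mul(-1, 16, -157))), Rational(1, 75705)) = Mul(Add(-32570, Add(3, 157, 2512)), Rational(1, 75705)) = Mul(Add(-32570, 2672), Rational(1, 75705)) = Mul(-29898, Rational(1, 75705)) = Rational(-9966, 25235)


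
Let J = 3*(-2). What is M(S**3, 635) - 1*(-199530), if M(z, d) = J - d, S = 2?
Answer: 198889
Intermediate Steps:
J = -6
M(z, d) = -6 - d
M(S**3, 635) - 1*(-199530) = (-6 - 1*635) - 1*(-199530) = (-6 - 635) + 199530 = -641 + 199530 = 198889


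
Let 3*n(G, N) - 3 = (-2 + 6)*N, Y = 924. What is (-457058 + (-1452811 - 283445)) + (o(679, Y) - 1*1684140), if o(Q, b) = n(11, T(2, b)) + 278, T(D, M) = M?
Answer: -3875943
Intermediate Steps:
n(G, N) = 1 + 4*N/3 (n(G, N) = 1 + ((-2 + 6)*N)/3 = 1 + (4*N)/3 = 1 + 4*N/3)
o(Q, b) = 279 + 4*b/3 (o(Q, b) = (1 + 4*b/3) + 278 = 279 + 4*b/3)
(-457058 + (-1452811 - 283445)) + (o(679, Y) - 1*1684140) = (-457058 + (-1452811 - 283445)) + ((279 + (4/3)*924) - 1*1684140) = (-457058 - 1736256) + ((279 + 1232) - 1684140) = -2193314 + (1511 - 1684140) = -2193314 - 1682629 = -3875943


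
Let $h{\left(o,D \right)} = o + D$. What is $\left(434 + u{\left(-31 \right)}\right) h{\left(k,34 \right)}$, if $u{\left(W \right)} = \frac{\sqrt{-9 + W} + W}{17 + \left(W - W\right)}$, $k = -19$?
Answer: $\frac{110205}{17} + \frac{30 i \sqrt{10}}{17} \approx 6482.6 + 5.5805 i$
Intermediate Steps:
$u{\left(W \right)} = \frac{W}{17} + \frac{\sqrt{-9 + W}}{17}$ ($u{\left(W \right)} = \frac{W + \sqrt{-9 + W}}{17 + 0} = \frac{W + \sqrt{-9 + W}}{17} = \left(W + \sqrt{-9 + W}\right) \frac{1}{17} = \frac{W}{17} + \frac{\sqrt{-9 + W}}{17}$)
$h{\left(o,D \right)} = D + o$
$\left(434 + u{\left(-31 \right)}\right) h{\left(k,34 \right)} = \left(434 + \left(\frac{1}{17} \left(-31\right) + \frac{\sqrt{-9 - 31}}{17}\right)\right) \left(34 - 19\right) = \left(434 - \left(\frac{31}{17} - \frac{\sqrt{-40}}{17}\right)\right) 15 = \left(434 - \left(\frac{31}{17} - \frac{2 i \sqrt{10}}{17}\right)\right) 15 = \left(\frac{7347}{17} + \frac{2 i \sqrt{10}}{17}\right) 15 = \frac{110205}{17} + \frac{30 i \sqrt{10}}{17}$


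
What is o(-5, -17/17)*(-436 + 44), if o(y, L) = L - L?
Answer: 0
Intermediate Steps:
o(y, L) = 0
o(-5, -17/17)*(-436 + 44) = 0*(-436 + 44) = 0*(-392) = 0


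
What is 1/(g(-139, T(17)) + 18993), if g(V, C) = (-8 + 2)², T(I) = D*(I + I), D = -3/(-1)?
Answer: 1/19029 ≈ 5.2551e-5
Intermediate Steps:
D = 3 (D = -3*(-1) = 3)
T(I) = 6*I (T(I) = 3*(I + I) = 3*(2*I) = 6*I)
g(V, C) = 36 (g(V, C) = (-6)² = 36)
1/(g(-139, T(17)) + 18993) = 1/(36 + 18993) = 1/19029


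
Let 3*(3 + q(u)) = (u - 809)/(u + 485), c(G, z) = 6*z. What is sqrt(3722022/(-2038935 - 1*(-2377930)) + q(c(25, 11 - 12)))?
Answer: 2*sqrt(439744471601148465)/487135815 ≈ 2.7226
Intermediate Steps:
q(u) = -3 + (-809 + u)/(3*(485 + u)) (q(u) = -3 + ((u - 809)/(u + 485))/3 = -3 + ((-809 + u)/(485 + u))/3 = -3 + (-809 + u)/(3*(485 + u)))
sqrt(3722022/(-2038935 - 1*(-2377930)) + q(c(25, 11 - 12))) = sqrt(3722022/(-2038935 - 1*(-2377930)) + 2*(-2587 - 24*(11 - 12))/(3*(485 + 6*(11 - 12)))) = sqrt(3722022/(-2038935 + 2377930) + 2*(-2587 - 24*(-1))/(3*(485 + 6*(-1)))) = sqrt(3722022/338995 + 2*(-2587 - 4*(-6))/(3*(485 - 6))) = sqrt(3722022*(1/338995) + (2/3)*(-2587 + 24)/479) = sqrt(3722022/338995 + (2/3)*(1/479)*(-2563)) = sqrt(3722022/338995 - 5126/1437) = sqrt(3610857244/487135815) = 2*sqrt(439744471601148465)/487135815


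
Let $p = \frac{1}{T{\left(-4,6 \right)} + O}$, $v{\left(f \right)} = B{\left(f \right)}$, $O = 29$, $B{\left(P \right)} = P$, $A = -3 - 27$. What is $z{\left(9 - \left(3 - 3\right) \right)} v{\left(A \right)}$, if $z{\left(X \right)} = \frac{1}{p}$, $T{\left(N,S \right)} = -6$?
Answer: $-690$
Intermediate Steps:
$A = -30$ ($A = -3 - 27 = -30$)
$v{\left(f \right)} = f$
$p = \frac{1}{23}$ ($p = \frac{1}{-6 + 29} = \frac{1}{23} \approx 0.043478$)
$z{\left(X \right)} = 23$ ($z{\left(X \right)} = \frac{1}{\frac{1}{23}} = 23$)
$z{\left(9 - \left(3 - 3\right) \right)} v{\left(A \right)} = 23 \left(-30\right) = -690$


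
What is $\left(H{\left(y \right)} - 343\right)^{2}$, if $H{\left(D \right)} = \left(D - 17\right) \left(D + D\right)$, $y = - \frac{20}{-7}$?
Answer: $\frac{431268289}{2401} \approx 1.7962 \cdot 10^{5}$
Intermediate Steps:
$y = \frac{20}{7}$ ($y = \left(-20\right) \left(- \frac{1}{7}\right) = \frac{20}{7} \approx 2.8571$)
$H{\left(D \right)} = 2 D \left(-17 + D\right)$ ($H{\left(D \right)} = \left(-17 + D\right) 2 D = 2 D \left(-17 + D\right)$)
$\left(H{\left(y \right)} - 343\right)^{2} = \left(2 \cdot \frac{20}{7} \left(-17 + \frac{20}{7}\right) - 343\right)^{2} = \left(2 \cdot \frac{20}{7} \left(- \frac{99}{7}\right) - 343\right)^{2} = \left(- \frac{3960}{49} - 343\right)^{2} = \left(- \frac{20767}{49}\right)^{2} = \frac{431268289}{2401}$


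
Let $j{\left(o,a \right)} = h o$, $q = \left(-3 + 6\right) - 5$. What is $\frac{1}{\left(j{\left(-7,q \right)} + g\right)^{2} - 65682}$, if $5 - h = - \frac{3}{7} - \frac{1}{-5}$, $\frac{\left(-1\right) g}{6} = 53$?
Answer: $\frac{25}{1501479} \approx 1.665 \cdot 10^{-5}$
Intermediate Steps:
$g = -318$ ($g = \left(-6\right) 53 = -318$)
$q = -2$ ($q = 3 - 5 = -2$)
$h = \frac{183}{35}$ ($h = 5 - \left(- \frac{3}{7} - \frac{1}{-5}\right) = 5 - \left(\left(-3\right) \frac{1}{7} - - \frac{1}{5}\right) = 5 - \left(- \frac{3}{7} + \frac{1}{5}\right) = 5 - - \frac{8}{35} = 5 + \frac{8}{35} = \frac{183}{35} \approx 5.2286$)
$j{\left(o,a \right)} = \frac{183 o}{35}$
$\frac{1}{\left(j{\left(-7,q \right)} + g\right)^{2} - 65682} = \frac{1}{\left(\frac{183}{35} \left(-7\right) - 318\right)^{2} - 65682} = \frac{1}{\left(- \frac{183}{5} - 318\right)^{2} - 65682} = \frac{1}{\left(- \frac{1773}{5}\right)^{2} - 65682} = \frac{1}{\frac{3143529}{25} - 65682} = \frac{1}{\frac{1501479}{25}} = \frac{25}{1501479}$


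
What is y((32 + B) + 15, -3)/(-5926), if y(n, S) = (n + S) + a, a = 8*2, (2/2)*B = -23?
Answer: -37/5926 ≈ -0.0062437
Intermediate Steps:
B = -23
a = 16
y(n, S) = 16 + S + n (y(n, S) = (n + S) + 16 = (S + n) + 16 = 16 + S + n)
y((32 + B) + 15, -3)/(-5926) = (16 - 3 + ((32 - 23) + 15))/(-5926) = (16 - 3 + (9 + 15))*(-1/5926) = (16 - 3 + 24)*(-1/5926) = 37*(-1/5926) = -37/5926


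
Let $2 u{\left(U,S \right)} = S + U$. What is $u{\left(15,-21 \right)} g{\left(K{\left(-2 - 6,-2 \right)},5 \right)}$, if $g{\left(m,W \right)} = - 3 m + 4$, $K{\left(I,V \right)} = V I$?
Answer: $132$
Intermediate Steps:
$K{\left(I,V \right)} = I V$
$u{\left(U,S \right)} = \frac{S}{2} + \frac{U}{2}$ ($u{\left(U,S \right)} = \frac{S + U}{2} = \frac{S}{2} + \frac{U}{2}$)
$g{\left(m,W \right)} = 4 - 3 m$
$u{\left(15,-21 \right)} g{\left(K{\left(-2 - 6,-2 \right)},5 \right)} = \left(\frac{1}{2} \left(-21\right) + \frac{1}{2} \cdot 15\right) \left(4 - 3 \left(-2 - 6\right) \left(-2\right)\right) = \left(- \frac{21}{2} + \frac{15}{2}\right) \left(4 - 3 \left(-2 - 6\right) \left(-2\right)\right) = - 3 \left(4 - 3 \left(\left(-8\right) \left(-2\right)\right)\right) = - 3 \left(4 - 48\right) = \left(-3\right) \left(-44\right) = 132$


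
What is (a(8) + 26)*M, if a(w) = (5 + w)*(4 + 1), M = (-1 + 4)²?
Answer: 819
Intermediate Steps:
M = 9 (M = 3² = 9)
a(w) = 25 + 5*w (a(w) = (5 + w)*5 = 25 + 5*w)
(a(8) + 26)*M = ((25 + 5*8) + 26)*9 = ((25 + 40) + 26)*9 = (65 + 26)*9 = 91*9 = 819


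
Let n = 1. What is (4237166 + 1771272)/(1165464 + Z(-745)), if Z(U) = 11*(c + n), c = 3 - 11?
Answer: 6008438/1165387 ≈ 5.1557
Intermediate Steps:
c = -8
Z(U) = -77 (Z(U) = 11*(-8 + 1) = 11*(-7) = -77)
(4237166 + 1771272)/(1165464 + Z(-745)) = (4237166 + 1771272)/(1165464 - 77) = 6008438/1165387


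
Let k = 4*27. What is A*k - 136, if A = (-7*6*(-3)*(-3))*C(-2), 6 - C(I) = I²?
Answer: -81784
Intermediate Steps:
C(I) = 6 - I²
k = 108
A = -756 (A = (-7*6*(-3)*(-3))*(6 - 1*(-2)²) = (-(-126)*(-3))*(6 - 1*4) = (-7*54)*(6 - 4) = -378*2 = -756)
A*k - 136 = -756*108 - 136 = -81648 - 136 = -81784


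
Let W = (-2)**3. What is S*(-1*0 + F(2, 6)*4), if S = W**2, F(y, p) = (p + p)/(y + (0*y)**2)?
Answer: 1536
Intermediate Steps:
W = -8
F(y, p) = 2*p/y (F(y, p) = (2*p)/(y + 0**2) = (2*p)/(y + 0) = (2*p)/y = 2*p/y)
S = 64 (S = (-8)**2 = 64)
S*(-1*0 + F(2, 6)*4) = 64*(-1*0 + (2*6/2)*4) = 64*(0 + (2*6*(1/2))*4) = 64*(0 + 6*4) = 64*(0 + 24) = 64*24 = 1536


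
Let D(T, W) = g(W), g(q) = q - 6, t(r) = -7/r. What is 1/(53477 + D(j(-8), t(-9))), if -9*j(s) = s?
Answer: 9/481246 ≈ 1.8701e-5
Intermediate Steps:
j(s) = -s/9
g(q) = -6 + q
D(T, W) = -6 + W
1/(53477 + D(j(-8), t(-9))) = 1/(53477 + (-6 - 7/(-9))) = 1/(53477 + (-6 - 7*(-1/9))) = 1/(53477 + (-6 + 7/9)) = 1/(53477 - 47/9) = 1/(481246/9) = 9/481246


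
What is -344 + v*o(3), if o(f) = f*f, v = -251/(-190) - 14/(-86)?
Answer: -2701373/8170 ≈ -330.65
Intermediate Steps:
v = 12123/8170 (v = -251*(-1/190) - 14*(-1/86) = 251/190 + 7/43 = 12123/8170 ≈ 1.4838)
o(f) = f²
-344 + v*o(3) = -344 + (12123/8170)*3² = -344 + (12123/8170)*9 = -344 + 109107/8170 = -2701373/8170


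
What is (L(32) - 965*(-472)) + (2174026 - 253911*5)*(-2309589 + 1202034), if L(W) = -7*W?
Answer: -1001750923149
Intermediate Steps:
(L(32) - 965*(-472)) + (2174026 - 253911*5)*(-2309589 + 1202034) = (-7*32 - 965*(-472)) + (2174026 - 253911*5)*(-2309589 + 1202034) = (-224 + 455480) + (2174026 - 1269555)*(-1107555) = 455256 + 904471*(-1107555) = 455256 - 1001751378405 = -1001750923149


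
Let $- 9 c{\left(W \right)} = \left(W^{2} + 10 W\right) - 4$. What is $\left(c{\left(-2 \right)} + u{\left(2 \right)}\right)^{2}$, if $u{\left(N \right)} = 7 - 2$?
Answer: $\frac{4225}{81} \approx 52.161$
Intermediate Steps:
$u{\left(N \right)} = 5$ ($u{\left(N \right)} = 7 - 2 = 5$)
$c{\left(W \right)} = \frac{4}{9} - \frac{10 W}{9} - \frac{W^{2}}{9}$ ($c{\left(W \right)} = - \frac{\left(W^{2} + 10 W\right) - 4}{9} = - \frac{-4 + W^{2} + 10 W}{9} = \frac{4}{9} - \frac{10 W}{9} - \frac{W^{2}}{9}$)
$\left(c{\left(-2 \right)} + u{\left(2 \right)}\right)^{2} = \left(\left(\frac{4}{9} - - \frac{20}{9} - \frac{\left(-2\right)^{2}}{9}\right) + 5\right)^{2} = \left(\left(\frac{4}{9} + \frac{20}{9} - \frac{4}{9}\right) + 5\right)^{2} = \left(\frac{20}{9} + 5\right)^{2} = \left(\frac{65}{9}\right)^{2} = \frac{4225}{81}$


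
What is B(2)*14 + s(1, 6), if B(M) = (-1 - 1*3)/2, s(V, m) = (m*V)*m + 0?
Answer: 8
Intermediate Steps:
s(V, m) = V*m**2 (s(V, m) = (V*m)*m + 0 = V*m**2 + 0 = V*m**2)
B(M) = -2 (B(M) = (-1 - 3)*(1/2) = -4*1/2 = -2)
B(2)*14 + s(1, 6) = -2*14 + 1*6**2 = -28 + 1*36 = -28 + 36 = 8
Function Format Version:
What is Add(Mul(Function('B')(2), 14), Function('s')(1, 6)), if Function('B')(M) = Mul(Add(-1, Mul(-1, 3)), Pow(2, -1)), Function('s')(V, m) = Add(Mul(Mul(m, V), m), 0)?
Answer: 8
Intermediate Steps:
Function('s')(V, m) = Mul(V, Pow(m, 2)) (Function('s')(V, m) = Add(Mul(Mul(V, m), m), 0) = Add(Mul(V, Pow(m, 2)), 0) = Mul(V, Pow(m, 2)))
Function('B')(M) = -2 (Function('B')(M) = Mul(Add(-1, -3), Rational(1, 2)) = Mul(-4, Rational(1, 2)) = -2)
Add(Mul(Function('B')(2), 14), Function('s')(1, 6)) = Add(Mul(-2, 14), Mul(1, Pow(6, 2))) = Add(-28, Mul(1, 36)) = Add(-28, 36) = 8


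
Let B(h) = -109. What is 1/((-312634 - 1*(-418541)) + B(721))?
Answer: 1/105798 ≈ 9.4520e-6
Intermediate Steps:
1/((-312634 - 1*(-418541)) + B(721)) = 1/((-312634 - 1*(-418541)) - 109) = 1/((-312634 + 418541) - 109) = 1/(105907 - 109) = 1/105798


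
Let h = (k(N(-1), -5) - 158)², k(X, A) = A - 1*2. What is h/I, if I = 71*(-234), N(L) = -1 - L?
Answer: -3025/1846 ≈ -1.6387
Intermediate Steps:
k(X, A) = -2 + A (k(X, A) = A - 2 = -2 + A)
h = 27225 (h = ((-2 - 5) - 158)² = (-7 - 158)² = (-165)² = 27225)
I = -16614
h/I = 27225/(-16614) = 27225*(-1/16614) = -3025/1846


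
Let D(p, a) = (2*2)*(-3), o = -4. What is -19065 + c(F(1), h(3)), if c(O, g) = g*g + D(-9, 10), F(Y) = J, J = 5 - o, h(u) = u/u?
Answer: -19076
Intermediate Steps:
D(p, a) = -12 (D(p, a) = 4*(-3) = -12)
h(u) = 1
J = 9 (J = 5 - 1*(-4) = 5 + 4 = 9)
F(Y) = 9
c(O, g) = -12 + g**2 (c(O, g) = g*g - 12 = g**2 - 12 = -12 + g**2)
-19065 + c(F(1), h(3)) = -19065 + (-12 + 1**2) = -19065 + (-12 + 1) = -19065 - 11 = -19076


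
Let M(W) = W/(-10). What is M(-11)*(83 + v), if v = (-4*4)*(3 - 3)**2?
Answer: 913/10 ≈ 91.300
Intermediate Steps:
M(W) = -W/10 (M(W) = W*(-1/10) = -W/10)
v = 0 (v = -16*0**2 = -16*0 = 0)
M(-11)*(83 + v) = (-1/10*(-11))*(83 + 0) = (11/10)*83 = 913/10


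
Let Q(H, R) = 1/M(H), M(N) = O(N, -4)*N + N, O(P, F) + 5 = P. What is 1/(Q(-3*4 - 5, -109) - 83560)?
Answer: -357/29830919 ≈ -1.1967e-5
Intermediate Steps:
O(P, F) = -5 + P
M(N) = N + N*(-5 + N) (M(N) = (-5 + N)*N + N = N*(-5 + N) + N = N + N*(-5 + N))
Q(H, R) = 1/(H*(-4 + H))
1/(Q(-3*4 - 5, -109) - 83560) = 1/(1/((-3*4 - 5)*(-4 + (-3*4 - 5))) - 83560) = 1/(1/((-12 - 5)*(-4 + (-12 - 5))) - 83560) = 1/(1/((-17)*(-4 - 17)) - 83560) = 1/(-1/17/(-21) - 83560) = 1/(-1/17*(-1/21) - 83560) = 1/(1/357 - 83560) = 1/(-29830919/357) = -357/29830919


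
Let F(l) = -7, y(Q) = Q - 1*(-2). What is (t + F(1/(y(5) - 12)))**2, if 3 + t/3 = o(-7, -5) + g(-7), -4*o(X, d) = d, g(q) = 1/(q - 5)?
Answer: 625/4 ≈ 156.25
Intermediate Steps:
y(Q) = 2 + Q (y(Q) = Q + 2 = 2 + Q)
g(q) = 1/(-5 + q)
o(X, d) = -d/4
t = -11/2 (t = -9 + 3*(-1/4*(-5) + 1/(-5 - 7)) = -9 + 3*(5/4 + 1/(-12)) = -9 + 3*(5/4 - 1/12) = -9 + 3*(7/6) = -9 + 7/2 = -11/2 ≈ -5.5000)
(t + F(1/(y(5) - 12)))**2 = (-11/2 - 7)**2 = (-25/2)**2 = 625/4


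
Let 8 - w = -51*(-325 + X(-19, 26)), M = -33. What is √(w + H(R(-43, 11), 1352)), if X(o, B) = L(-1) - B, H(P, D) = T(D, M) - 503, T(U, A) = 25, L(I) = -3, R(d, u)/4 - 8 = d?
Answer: 2*I*√4631 ≈ 136.1*I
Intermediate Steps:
R(d, u) = 32 + 4*d
H(P, D) = -478 (H(P, D) = 25 - 503 = -478)
X(o, B) = -3 - B
w = -18046 (w = 8 - (-51)*(-325 + (-3 - 1*26)) = 8 - (-51)*(-325 + (-3 - 26)) = 8 - (-51)*(-325 - 29) = 8 - (-51)*(-354) = 8 - 1*18054 = 8 - 18054 = -18046)
√(w + H(R(-43, 11), 1352)) = √(-18046 - 478) = √(-18524) = 2*I*√4631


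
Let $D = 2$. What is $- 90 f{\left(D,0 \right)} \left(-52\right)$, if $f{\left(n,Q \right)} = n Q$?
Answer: $0$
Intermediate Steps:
$f{\left(n,Q \right)} = Q n$
$- 90 f{\left(D,0 \right)} \left(-52\right) = - 90 \cdot 0 \cdot 2 \left(-52\right) = \left(-90\right) 0 \left(-52\right) = 0 \left(-52\right) = 0$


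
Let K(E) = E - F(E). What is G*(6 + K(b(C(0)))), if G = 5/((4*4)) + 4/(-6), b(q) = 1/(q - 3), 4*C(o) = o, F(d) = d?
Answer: -17/8 ≈ -2.1250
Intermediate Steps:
C(o) = o/4
b(q) = 1/(-3 + q)
G = -17/48 (G = 5/16 + 4*(-⅙) = 5*(1/16) - ⅔ = 5/16 - ⅔ = -17/48 ≈ -0.35417)
K(E) = 0 (K(E) = E - E = 0)
G*(6 + K(b(C(0)))) = -17*(6 + 0)/48 = -17/48*6 = -17/8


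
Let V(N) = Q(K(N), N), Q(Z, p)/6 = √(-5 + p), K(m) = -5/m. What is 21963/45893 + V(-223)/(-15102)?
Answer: 21963/45893 - 2*I*√57/2517 ≈ 0.47857 - 0.0059991*I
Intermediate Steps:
Q(Z, p) = 6*√(-5 + p)
V(N) = 6*√(-5 + N)
21963/45893 + V(-223)/(-15102) = 21963/45893 + (6*√(-5 - 223))/(-15102) = 21963*(1/45893) + (6*√(-228))*(-1/15102) = 21963/45893 + (6*(2*I*√57))*(-1/15102) = 21963/45893 + (12*I*√57)*(-1/15102) = 21963/45893 - 2*I*√57/2517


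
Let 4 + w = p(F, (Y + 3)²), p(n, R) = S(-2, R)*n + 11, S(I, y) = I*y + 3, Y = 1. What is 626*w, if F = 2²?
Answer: -68234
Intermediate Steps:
S(I, y) = 3 + I*y
F = 4
p(n, R) = 11 + n*(3 - 2*R) (p(n, R) = (3 - 2*R)*n + 11 = n*(3 - 2*R) + 11 = 11 + n*(3 - 2*R))
w = -109 (w = -4 + (11 - 1*4*(-3 + 2*(1 + 3)²)) = -4 + (11 - 1*4*(-3 + 2*4²)) = -4 + (11 - 1*4*(-3 + 2*16)) = -4 + (11 - 1*4*(-3 + 32)) = -4 + (11 - 1*4*29) = -4 + (11 - 116) = -4 - 105 = -109)
626*w = 626*(-109) = -68234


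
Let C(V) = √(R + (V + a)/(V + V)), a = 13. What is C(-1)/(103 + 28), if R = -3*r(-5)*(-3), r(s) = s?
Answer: I*√51/131 ≈ 0.054515*I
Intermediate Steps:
R = -45 (R = -3*(-5)*(-3) = 15*(-3) = -45)
C(V) = √(-45 + (13 + V)/(2*V)) (C(V) = √(-45 + (V + 13)/(V + V)) = √(-45 + (13 + V)/((2*V))) = √(-45 + (13 + V)*(1/(2*V))) = √(-45 + (13 + V)/(2*V)))
C(-1)/(103 + 28) = (√(-178 + 26/(-1))/2)/(103 + 28) = (√(-178 + 26*(-1))/2)/131 = (√(-178 - 26)/2)*(1/131) = (√(-204)/2)*(1/131) = ((2*I*√51)/2)*(1/131) = (I*√51)*(1/131) = I*√51/131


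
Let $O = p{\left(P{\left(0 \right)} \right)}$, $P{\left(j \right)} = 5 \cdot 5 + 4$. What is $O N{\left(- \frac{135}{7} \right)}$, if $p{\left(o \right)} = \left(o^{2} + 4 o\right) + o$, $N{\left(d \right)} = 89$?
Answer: $87754$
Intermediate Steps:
$P{\left(j \right)} = 29$ ($P{\left(j \right)} = 25 + 4 = 29$)
$p{\left(o \right)} = o^{2} + 5 o$
$O = 986$ ($O = 29 \left(5 + 29\right) = 29 \cdot 34 = 986$)
$O N{\left(- \frac{135}{7} \right)} = 986 \cdot 89 = 87754$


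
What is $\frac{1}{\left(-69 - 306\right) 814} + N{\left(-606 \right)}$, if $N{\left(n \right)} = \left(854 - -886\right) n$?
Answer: $- \frac{321867810001}{305250} \approx -1.0544 \cdot 10^{6}$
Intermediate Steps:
$N{\left(n \right)} = 1740 n$ ($N{\left(n \right)} = \left(854 + 886\right) n = 1740 n$)
$\frac{1}{\left(-69 - 306\right) 814} + N{\left(-606 \right)} = \frac{1}{\left(-69 - 306\right) 814} + 1740 \left(-606\right) = \frac{1}{\left(-375\right) 814} - 1054440 = \frac{1}{-305250} - 1054440 = - \frac{1}{305250} - 1054440 = - \frac{321867810001}{305250}$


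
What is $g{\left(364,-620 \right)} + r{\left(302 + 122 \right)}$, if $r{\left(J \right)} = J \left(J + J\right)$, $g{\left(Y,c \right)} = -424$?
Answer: $359128$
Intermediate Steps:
$r{\left(J \right)} = 2 J^{2}$ ($r{\left(J \right)} = J 2 J = 2 J^{2}$)
$g{\left(364,-620 \right)} + r{\left(302 + 122 \right)} = -424 + 2 \left(302 + 122\right)^{2} = -424 + 2 \cdot 424^{2} = -424 + 2 \cdot 179776 = -424 + 359552 = 359128$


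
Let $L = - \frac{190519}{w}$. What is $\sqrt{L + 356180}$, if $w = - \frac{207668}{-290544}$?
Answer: $\frac{4 \sqrt{15098952891062}}{51917} \approx 299.38$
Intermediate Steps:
$w = \frac{51917}{72636}$ ($w = \left(-207668\right) \left(- \frac{1}{290544}\right) = \frac{51917}{72636} \approx 0.71476$)
$L = - \frac{13838538084}{51917}$ ($L = - \frac{190519}{\frac{51917}{72636}} = \left(-190519\right) \frac{72636}{51917} = - \frac{13838538084}{51917} \approx -2.6655 \cdot 10^{5}$)
$\sqrt{L + 356180} = \sqrt{- \frac{13838538084}{51917} + 356180} = \sqrt{\frac{4653258976}{51917}} = \frac{4 \sqrt{15098952891062}}{51917}$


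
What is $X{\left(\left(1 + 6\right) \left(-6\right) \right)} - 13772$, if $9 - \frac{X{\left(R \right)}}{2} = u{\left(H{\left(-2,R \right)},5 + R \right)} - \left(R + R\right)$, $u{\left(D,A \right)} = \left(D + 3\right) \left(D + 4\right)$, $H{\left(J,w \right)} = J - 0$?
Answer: $-13926$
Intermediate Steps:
$H{\left(J,w \right)} = J$ ($H{\left(J,w \right)} = J + 0 = J$)
$u{\left(D,A \right)} = \left(3 + D\right) \left(4 + D\right)$
$X{\left(R \right)} = 14 + 4 R$ ($X{\left(R \right)} = 18 - 2 \left(\left(12 + \left(-2\right)^{2} + 7 \left(-2\right)\right) - \left(R + R\right)\right) = 18 - 2 \left(\left(12 + 4 - 14\right) - 2 R\right) = 18 - 2 \left(2 - 2 R\right) = 18 + \left(-4 + 4 R\right) = 14 + 4 R$)
$X{\left(\left(1 + 6\right) \left(-6\right) \right)} - 13772 = \left(14 + 4 \left(1 + 6\right) \left(-6\right)\right) - 13772 = \left(14 + 4 \cdot 7 \left(-6\right)\right) - 13772 = \left(14 + 4 \left(-42\right)\right) - 13772 = \left(14 - 168\right) - 13772 = -154 - 13772 = -13926$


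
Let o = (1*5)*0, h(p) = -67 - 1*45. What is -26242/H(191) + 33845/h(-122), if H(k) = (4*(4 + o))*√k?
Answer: -4835/16 - 13121*√191/1528 ≈ -420.86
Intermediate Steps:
h(p) = -112 (h(p) = -67 - 45 = -112)
o = 0 (o = 5*0 = 0)
H(k) = 16*√k (H(k) = (4*(4 + 0))*√k = (4*4)*√k = 16*√k)
-26242/H(191) + 33845/h(-122) = -26242*√191/3056 + 33845/(-112) = -13121*√191/1528 + 33845*(-1/112) = -13121*√191/1528 - 4835/16 = -4835/16 - 13121*√191/1528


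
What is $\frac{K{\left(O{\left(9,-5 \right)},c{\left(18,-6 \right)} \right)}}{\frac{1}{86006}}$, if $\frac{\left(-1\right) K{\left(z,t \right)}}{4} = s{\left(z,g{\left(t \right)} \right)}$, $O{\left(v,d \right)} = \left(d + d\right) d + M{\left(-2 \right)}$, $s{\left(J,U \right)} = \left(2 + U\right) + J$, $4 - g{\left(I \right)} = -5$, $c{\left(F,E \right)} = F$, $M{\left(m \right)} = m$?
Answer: $-20297416$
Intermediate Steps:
$g{\left(I \right)} = 9$ ($g{\left(I \right)} = 4 - -5 = 4 + 5 = 9$)
$s{\left(J,U \right)} = 2 + J + U$
$O{\left(v,d \right)} = -2 + 2 d^{2}$ ($O{\left(v,d \right)} = \left(d + d\right) d - 2 = 2 d d - 2 = 2 d^{2} - 2 = -2 + 2 d^{2}$)
$K{\left(z,t \right)} = -44 - 4 z$ ($K{\left(z,t \right)} = - 4 \left(2 + z + 9\right) = - 4 \left(11 + z\right) = -44 - 4 z$)
$\frac{K{\left(O{\left(9,-5 \right)},c{\left(18,-6 \right)} \right)}}{\frac{1}{86006}} = \frac{-44 - 4 \left(-2 + 2 \left(-5\right)^{2}\right)}{\frac{1}{86006}} = \left(-44 - 4 \left(-2 + 2 \cdot 25\right)\right) \frac{1}{\frac{1}{86006}} = \left(-44 - 4 \left(-2 + 50\right)\right) 86006 = \left(-44 - 192\right) 86006 = \left(-236\right) 86006 = -20297416$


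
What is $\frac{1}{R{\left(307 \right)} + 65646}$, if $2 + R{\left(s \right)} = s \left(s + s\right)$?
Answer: $\frac{1}{254142} \approx 3.9348 \cdot 10^{-6}$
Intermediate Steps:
$R{\left(s \right)} = -2 + 2 s^{2}$ ($R{\left(s \right)} = -2 + s \left(s + s\right) = -2 + s 2 s = -2 + 2 s^{2}$)
$\frac{1}{R{\left(307 \right)} + 65646} = \frac{1}{\left(-2 + 2 \cdot 307^{2}\right) + 65646} = \frac{1}{\left(-2 + 2 \cdot 94249\right) + 65646} = \frac{1}{\left(-2 + 188498\right) + 65646} = \frac{1}{188496 + 65646} = \frac{1}{254142}$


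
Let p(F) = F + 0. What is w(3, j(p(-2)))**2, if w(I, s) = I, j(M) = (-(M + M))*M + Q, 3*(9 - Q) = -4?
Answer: 9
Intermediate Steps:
Q = 31/3 (Q = 9 - 1/3*(-4) = 9 + 4/3 = 31/3 ≈ 10.333)
p(F) = F
j(M) = 31/3 - 2*M**2 (j(M) = (-(M + M))*M + 31/3 = (-2*M)*M + 31/3 = -2*M**2 + 31/3 = 31/3 - 2*M**2)
w(3, j(p(-2)))**2 = 3**2 = 9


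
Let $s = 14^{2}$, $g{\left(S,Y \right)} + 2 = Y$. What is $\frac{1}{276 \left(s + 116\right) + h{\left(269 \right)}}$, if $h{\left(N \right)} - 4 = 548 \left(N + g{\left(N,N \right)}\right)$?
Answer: $\frac{1}{379844} \approx 2.6327 \cdot 10^{-6}$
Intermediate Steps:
$g{\left(S,Y \right)} = -2 + Y$
$h{\left(N \right)} = -1092 + 1096 N$ ($h{\left(N \right)} = 4 + 548 \left(N + \left(-2 + N\right)\right) = 4 + 548 \left(-2 + 2 N\right) = 4 + \left(-1096 + 1096 N\right) = -1092 + 1096 N$)
$s = 196$
$\frac{1}{276 \left(s + 116\right) + h{\left(269 \right)}} = \frac{1}{276 \left(196 + 116\right) + \left(-1092 + 1096 \cdot 269\right)} = \frac{1}{276 \cdot 312 + \left(-1092 + 294824\right)} = \frac{1}{86112 + 293732} = \frac{1}{379844}$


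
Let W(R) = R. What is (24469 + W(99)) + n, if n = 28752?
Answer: 53320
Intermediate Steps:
(24469 + W(99)) + n = (24469 + 99) + 28752 = 24568 + 28752 = 53320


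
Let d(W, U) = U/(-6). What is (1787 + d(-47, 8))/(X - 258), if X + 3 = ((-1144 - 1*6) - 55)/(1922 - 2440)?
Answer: -2774926/401979 ≈ -6.9032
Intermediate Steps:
X = -349/518 (X = -3 + ((-1144 - 1*6) - 55)/(1922 - 2440) = -3 + ((-1144 - 6) - 55)/(-518) = -3 + (-1150 - 55)*(-1/518) = -3 - 1205*(-1/518) = -3 + 1205/518 = -349/518 ≈ -0.67375)
d(W, U) = -U/6 (d(W, U) = U*(-⅙) = -U/6)
(1787 + d(-47, 8))/(X - 258) = (1787 - ⅙*8)/(-349/518 - 258) = (1787 - 4/3)/(-133993/518) = (5357/3)*(-518/133993) = -2774926/401979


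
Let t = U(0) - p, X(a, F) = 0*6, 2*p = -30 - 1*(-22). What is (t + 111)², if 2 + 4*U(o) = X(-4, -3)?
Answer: 52441/4 ≈ 13110.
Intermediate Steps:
p = -4 (p = (-30 - 1*(-22))/2 = (-30 + 22)/2 = (½)*(-8) = -4)
X(a, F) = 0
U(o) = -½ (U(o) = -½ + (¼)*0 = -½ + 0 = -½)
t = 7/2 (t = -½ - 1*(-4) = -½ + 4 = 7/2 ≈ 3.5000)
(t + 111)² = (7/2 + 111)² = (229/2)² = 52441/4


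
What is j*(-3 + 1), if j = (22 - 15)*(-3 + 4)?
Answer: -14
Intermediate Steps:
j = 7 (j = 7*1 = 7)
j*(-3 + 1) = 7*(-3 + 1) = 7*(-2) = -14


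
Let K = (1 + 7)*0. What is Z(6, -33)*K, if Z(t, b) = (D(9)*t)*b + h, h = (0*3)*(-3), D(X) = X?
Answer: 0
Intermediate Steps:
h = 0 (h = 0*(-3) = 0)
Z(t, b) = 9*b*t (Z(t, b) = (9*t)*b + 0 = 9*b*t + 0 = 9*b*t)
K = 0 (K = 8*0 = 0)
Z(6, -33)*K = (9*(-33)*6)*0 = -1782*0 = 0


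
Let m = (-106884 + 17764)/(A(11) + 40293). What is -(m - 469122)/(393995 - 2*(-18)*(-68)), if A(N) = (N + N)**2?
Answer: 19129476914/15966112019 ≈ 1.1981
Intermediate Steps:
A(N) = 4*N**2 (A(N) = (2*N)**2 = 4*N**2)
m = -89120/40777 (m = (-106884 + 17764)/(4*11**2 + 40293) = -89120/(4*121 + 40293) = -89120/(484 + 40293) = -89120/40777 ≈ -2.1855)
-(m - 469122)/(393995 - 2*(-18)*(-68)) = -(-89120/40777 - 469122)/(393995 - 2*(-18)*(-68)) = -(-19129476914)/(40777*(393995 + 36*(-68))) = -(-19129476914)/(40777*(393995 - 2448)) = -(-19129476914)/(40777*391547) = -1*(-19129476914/15966112019) = 19129476914/15966112019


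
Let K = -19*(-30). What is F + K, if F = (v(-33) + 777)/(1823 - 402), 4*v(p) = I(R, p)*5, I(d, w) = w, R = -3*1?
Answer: 3242823/5684 ≈ 570.52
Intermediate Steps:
R = -3
K = 570
v(p) = 5*p/4 (v(p) = (p*5)/4 = (5*p)/4 = 5*p/4)
F = 2943/5684 (F = ((5/4)*(-33) + 777)/(1823 - 402) = (-165/4 + 777)/1421 = (2943/4)*(1/1421) = 2943/5684 ≈ 0.51777)
F + K = 2943/5684 + 570 = 3242823/5684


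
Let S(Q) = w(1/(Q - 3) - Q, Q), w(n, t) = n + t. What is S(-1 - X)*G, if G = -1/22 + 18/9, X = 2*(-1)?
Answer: -43/44 ≈ -0.97727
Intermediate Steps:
X = -2
G = 43/22 (G = -1*1/22 + 18*(⅑) = -1/22 + 2 = 43/22 ≈ 1.9545)
S(Q) = 1/(-3 + Q) (S(Q) = (1/(Q - 3) - Q) + Q = (1/(-3 + Q) - Q) + Q = 1/(-3 + Q))
S(-1 - X)*G = (43/22)/(-3 + (-1 - 1*(-2))) = (43/22)/(-3 + (-1 + 2)) = (43/22)/(-3 + 1) = (43/22)/(-2) = -½*43/22 = -43/44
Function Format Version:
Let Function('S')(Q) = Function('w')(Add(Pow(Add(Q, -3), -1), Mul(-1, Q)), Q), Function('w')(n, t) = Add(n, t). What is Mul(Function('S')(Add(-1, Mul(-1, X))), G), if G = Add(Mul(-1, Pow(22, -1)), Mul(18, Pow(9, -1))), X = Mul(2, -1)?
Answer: Rational(-43, 44) ≈ -0.97727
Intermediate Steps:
X = -2
G = Rational(43, 22) (G = Add(Mul(-1, Rational(1, 22)), Mul(18, Rational(1, 9))) = Add(Rational(-1, 22), 2) = Rational(43, 22) ≈ 1.9545)
Function('S')(Q) = Pow(Add(-3, Q), -1) (Function('S')(Q) = Add(Add(Pow(Add(Q, -3), -1), Mul(-1, Q)), Q) = Add(Add(Pow(Add(-3, Q), -1), Mul(-1, Q)), Q) = Pow(Add(-3, Q), -1))
Mul(Function('S')(Add(-1, Mul(-1, X))), G) = Mul(Pow(Add(-3, Add(-1, Mul(-1, -2))), -1), Rational(43, 22)) = Mul(Pow(Add(-3, Add(-1, 2)), -1), Rational(43, 22)) = Mul(Pow(Add(-3, 1), -1), Rational(43, 22)) = Mul(Pow(-2, -1), Rational(43, 22)) = Mul(Rational(-1, 2), Rational(43, 22)) = Rational(-43, 44)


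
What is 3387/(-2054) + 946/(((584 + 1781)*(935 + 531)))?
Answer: -12411301/7527910 ≈ -1.6487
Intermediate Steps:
3387/(-2054) + 946/(((584 + 1781)*(935 + 531))) = 3387*(-1/2054) + 946/((2365*1466)) = -3387/2054 + 946/3467090 = -3387/2054 + 946*(1/3467090) = -3387/2054 + 1/3665 = -12411301/7527910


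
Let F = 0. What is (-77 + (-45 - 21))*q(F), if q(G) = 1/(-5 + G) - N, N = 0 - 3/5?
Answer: -286/5 ≈ -57.200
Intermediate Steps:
N = -⅗ (N = 0 - 3/5 = 0 - 1*⅗ = 0 - ⅗ = -⅗ ≈ -0.60000)
q(G) = ⅗ + 1/(-5 + G) (q(G) = 1/(-5 + G) - 1*(-⅗) = 1/(-5 + G) + ⅗ = ⅗ + 1/(-5 + G))
(-77 + (-45 - 21))*q(F) = (-77 + (-45 - 21))*((-10 + 3*0)/(5*(-5 + 0))) = (-77 - 66)*((⅕)*(-10 + 0)/(-5)) = -143*(-1)*(-10)/(5*5) = -143*⅖ = -286/5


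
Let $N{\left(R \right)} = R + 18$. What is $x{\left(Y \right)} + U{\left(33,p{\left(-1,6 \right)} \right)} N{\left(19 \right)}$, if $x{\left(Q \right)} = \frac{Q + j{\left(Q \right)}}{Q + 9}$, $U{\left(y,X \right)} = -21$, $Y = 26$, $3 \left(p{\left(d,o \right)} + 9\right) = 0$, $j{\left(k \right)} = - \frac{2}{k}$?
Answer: $- \frac{353198}{455} \approx -776.26$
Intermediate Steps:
$p{\left(d,o \right)} = -9$ ($p{\left(d,o \right)} = -9 + \frac{1}{3} \cdot 0 = -9 + 0 = -9$)
$x{\left(Q \right)} = \frac{Q - \frac{2}{Q}}{9 + Q}$ ($x{\left(Q \right)} = \frac{Q - \frac{2}{Q}}{Q + 9} = \frac{Q - \frac{2}{Q}}{9 + Q}$)
$N{\left(R \right)} = 18 + R$
$x{\left(Y \right)} + U{\left(33,p{\left(-1,6 \right)} \right)} N{\left(19 \right)} = \frac{-2 + 26^{2}}{26 \left(9 + 26\right)} - 21 \left(18 + 19\right) = \frac{-2 + 676}{26 \cdot 35} - 777 = \frac{1}{26} \cdot \frac{1}{35} \cdot 674 - 777 = \frac{337}{455} - 777 = - \frac{353198}{455}$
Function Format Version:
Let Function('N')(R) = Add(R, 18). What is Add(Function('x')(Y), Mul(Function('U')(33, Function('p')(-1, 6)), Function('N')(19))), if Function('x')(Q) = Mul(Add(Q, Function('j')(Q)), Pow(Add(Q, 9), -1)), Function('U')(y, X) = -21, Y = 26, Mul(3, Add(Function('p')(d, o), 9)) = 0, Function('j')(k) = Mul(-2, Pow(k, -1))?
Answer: Rational(-353198, 455) ≈ -776.26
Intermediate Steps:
Function('p')(d, o) = -9 (Function('p')(d, o) = Add(-9, Mul(Rational(1, 3), 0)) = Add(-9, 0) = -9)
Function('x')(Q) = Mul(Pow(Add(9, Q), -1), Add(Q, Mul(-2, Pow(Q, -1)))) (Function('x')(Q) = Mul(Add(Q, Mul(-2, Pow(Q, -1))), Pow(Add(Q, 9), -1)) = Mul(Add(Q, Mul(-2, Pow(Q, -1))), Pow(Add(9, Q), -1)) = Mul(Pow(Add(9, Q), -1), Add(Q, Mul(-2, Pow(Q, -1)))))
Function('N')(R) = Add(18, R)
Add(Function('x')(Y), Mul(Function('U')(33, Function('p')(-1, 6)), Function('N')(19))) = Add(Mul(Pow(26, -1), Pow(Add(9, 26), -1), Add(-2, Pow(26, 2))), Mul(-21, Add(18, 19))) = Add(Mul(Rational(1, 26), Pow(35, -1), Add(-2, 676)), Mul(-21, 37)) = Add(Mul(Rational(1, 26), Rational(1, 35), 674), -777) = Add(Rational(337, 455), -777) = Rational(-353198, 455)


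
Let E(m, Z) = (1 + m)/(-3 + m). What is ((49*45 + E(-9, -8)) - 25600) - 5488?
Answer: -86647/3 ≈ -28882.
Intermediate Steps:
E(m, Z) = (1 + m)/(-3 + m)
((49*45 + E(-9, -8)) - 25600) - 5488 = ((49*45 + (1 - 9)/(-3 - 9)) - 25600) - 5488 = ((2205 - 8/(-12)) - 25600) - 5488 = ((2205 - 1/12*(-8)) - 25600) - 5488 = ((2205 + ⅔) - 25600) - 5488 = (6617/3 - 25600) - 5488 = -70183/3 - 5488 = -86647/3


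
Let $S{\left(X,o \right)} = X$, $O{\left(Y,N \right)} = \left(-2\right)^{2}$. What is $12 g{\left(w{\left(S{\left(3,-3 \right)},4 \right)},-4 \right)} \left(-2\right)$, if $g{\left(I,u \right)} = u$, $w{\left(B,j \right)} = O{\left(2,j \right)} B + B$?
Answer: $96$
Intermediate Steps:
$O{\left(Y,N \right)} = 4$
$w{\left(B,j \right)} = 5 B$ ($w{\left(B,j \right)} = 4 B + B = 5 B$)
$12 g{\left(w{\left(S{\left(3,-3 \right)},4 \right)},-4 \right)} \left(-2\right) = 12 \left(-4\right) \left(-2\right) = \left(-48\right) \left(-2\right) = 96$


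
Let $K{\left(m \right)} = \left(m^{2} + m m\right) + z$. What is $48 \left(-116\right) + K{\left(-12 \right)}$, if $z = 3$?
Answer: $-5277$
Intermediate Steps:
$K{\left(m \right)} = 3 + 2 m^{2}$ ($K{\left(m \right)} = \left(m^{2} + m m\right) + 3 = \left(m^{2} + m^{2}\right) + 3 = 2 m^{2} + 3 = 3 + 2 m^{2}$)
$48 \left(-116\right) + K{\left(-12 \right)} = 48 \left(-116\right) + \left(3 + 2 \left(-12\right)^{2}\right) = -5568 + \left(3 + 2 \cdot 144\right) = -5568 + \left(3 + 288\right) = -5568 + 291 = -5277$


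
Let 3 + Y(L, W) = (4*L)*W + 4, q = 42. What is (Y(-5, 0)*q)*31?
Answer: 1302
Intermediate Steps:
Y(L, W) = 1 + 4*L*W (Y(L, W) = -3 + ((4*L)*W + 4) = -3 + (4*L*W + 4) = -3 + (4 + 4*L*W) = 1 + 4*L*W)
(Y(-5, 0)*q)*31 = ((1 + 4*(-5)*0)*42)*31 = ((1 + 0)*42)*31 = (1*42)*31 = 42*31 = 1302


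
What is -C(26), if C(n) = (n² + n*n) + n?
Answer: -1378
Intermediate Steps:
C(n) = n + 2*n² (C(n) = (n² + n²) + n = 2*n² + n = n + 2*n²)
-C(26) = -26*(1 + 2*26) = -26*(1 + 52) = -26*53 = -1*1378 = -1378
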